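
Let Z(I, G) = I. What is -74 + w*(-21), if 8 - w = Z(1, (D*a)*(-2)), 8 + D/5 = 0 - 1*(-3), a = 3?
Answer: -221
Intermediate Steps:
D = -25 (D = -40 + 5*(0 - 1*(-3)) = -40 + 5*(0 + 3) = -40 + 5*3 = -40 + 15 = -25)
w = 7 (w = 8 - 1*1 = 8 - 1 = 7)
-74 + w*(-21) = -74 + 7*(-21) = -74 - 147 = -221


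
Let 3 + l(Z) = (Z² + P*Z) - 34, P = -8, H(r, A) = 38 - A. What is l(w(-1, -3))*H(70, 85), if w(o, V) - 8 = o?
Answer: 2068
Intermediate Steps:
w(o, V) = 8 + o
l(Z) = -37 + Z² - 8*Z (l(Z) = -3 + ((Z² - 8*Z) - 34) = -3 + (-34 + Z² - 8*Z) = -37 + Z² - 8*Z)
l(w(-1, -3))*H(70, 85) = (-37 + (8 - 1)² - 8*(8 - 1))*(38 - 1*85) = (-37 + 7² - 8*7)*(38 - 85) = (-37 + 49 - 56)*(-47) = -44*(-47) = 2068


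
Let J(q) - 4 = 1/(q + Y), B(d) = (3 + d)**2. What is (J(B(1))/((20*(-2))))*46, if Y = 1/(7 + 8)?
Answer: -22517/4820 ≈ -4.6716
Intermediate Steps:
Y = 1/15 ≈ 0.066667
J(q) = 4 + 1/(1/15 + q) (J(q) = 4 + 1/(q + 1/15) = 4 + 1/(1/15 + q))
(J(B(1))/((20*(-2))))*46 = (((19 + 60*(3 + 1)**2)/(1 + 15*(3 + 1)**2))/((20*(-2))))*46 = (((19 + 60*4**2)/(1 + 15*4**2))/(-40))*46 = (((19 + 60*16)/(1 + 15*16))*(-1/40))*46 = (((19 + 960)/(1 + 240))*(-1/40))*46 = ((979/241)*(-1/40))*46 = -979/9640*46 = -22517/4820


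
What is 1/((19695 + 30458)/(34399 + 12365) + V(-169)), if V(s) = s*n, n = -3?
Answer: 46764/23759501 ≈ 0.0019682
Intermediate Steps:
V(s) = -3*s (V(s) = s*(-3) = -3*s)
1/((19695 + 30458)/(34399 + 12365) + V(-169)) = 1/((19695 + 30458)/(34399 + 12365) - 3*(-169)) = 1/(50153/46764 + 507) = 1/(23759501/46764) = 46764/23759501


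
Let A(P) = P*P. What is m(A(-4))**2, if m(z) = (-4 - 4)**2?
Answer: 4096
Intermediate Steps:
A(P) = P**2
m(z) = 64 (m(z) = (-8)**2 = 64)
m(A(-4))**2 = 64**2 = 4096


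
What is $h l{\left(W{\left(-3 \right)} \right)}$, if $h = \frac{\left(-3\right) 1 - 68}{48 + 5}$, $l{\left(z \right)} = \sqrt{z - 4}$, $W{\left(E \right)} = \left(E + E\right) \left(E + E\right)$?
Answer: $- \frac{284 \sqrt{2}}{53} \approx -7.578$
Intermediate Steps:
$W{\left(E \right)} = 4 E^{2}$ ($W{\left(E \right)} = 2 E 2 E = 4 E^{2}$)
$l{\left(z \right)} = \sqrt{-4 + z}$
$h = - \frac{71}{53}$ ($h = \frac{-3 - 68}{53} = \left(-71\right) \frac{1}{53} = - \frac{71}{53} \approx -1.3396$)
$h l{\left(W{\left(-3 \right)} \right)} = - \frac{71 \sqrt{-4 + 4 \left(-3\right)^{2}}}{53} = - \frac{71 \sqrt{-4 + 4 \cdot 9}}{53} = - \frac{71 \sqrt{-4 + 36}}{53} = - \frac{71 \sqrt{32}}{53} = - \frac{71 \cdot 4 \sqrt{2}}{53} = - \frac{284 \sqrt{2}}{53}$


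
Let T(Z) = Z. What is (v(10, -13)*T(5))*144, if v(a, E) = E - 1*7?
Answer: -14400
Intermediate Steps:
v(a, E) = -7 + E (v(a, E) = E - 7 = -7 + E)
(v(10, -13)*T(5))*144 = ((-7 - 13)*5)*144 = -20*5*144 = -100*144 = -14400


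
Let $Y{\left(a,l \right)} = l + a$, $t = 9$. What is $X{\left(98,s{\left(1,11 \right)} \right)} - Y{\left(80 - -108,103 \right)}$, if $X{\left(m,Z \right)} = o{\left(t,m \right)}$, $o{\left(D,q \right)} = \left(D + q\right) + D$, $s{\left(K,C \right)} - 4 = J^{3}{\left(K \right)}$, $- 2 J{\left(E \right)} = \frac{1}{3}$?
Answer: $-175$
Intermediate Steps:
$J{\left(E \right)} = - \frac{1}{6}$ ($J{\left(E \right)} = - \frac{1}{2 \cdot 3} = \left(- \frac{1}{2}\right) \frac{1}{3} = - \frac{1}{6}$)
$s{\left(K,C \right)} = \frac{863}{216}$ ($s{\left(K,C \right)} = 4 + \left(- \frac{1}{6}\right)^{3} = 4 - \frac{1}{216} = \frac{863}{216}$)
$o{\left(D,q \right)} = q + 2 D$
$X{\left(m,Z \right)} = 18 + m$ ($X{\left(m,Z \right)} = m + 2 \cdot 9 = m + 18 = 18 + m$)
$Y{\left(a,l \right)} = a + l$
$X{\left(98,s{\left(1,11 \right)} \right)} - Y{\left(80 - -108,103 \right)} = \left(18 + 98\right) - \left(\left(80 - -108\right) + 103\right) = 116 - \left(\left(80 + 108\right) + 103\right) = 116 - \left(188 + 103\right) = 116 - 291 = -175$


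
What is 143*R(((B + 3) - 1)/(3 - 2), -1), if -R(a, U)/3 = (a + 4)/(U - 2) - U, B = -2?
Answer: 143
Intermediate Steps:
R(a, U) = 3*U - 3*(4 + a)/(-2 + U) (R(a, U) = -3*((a + 4)/(U - 2) - U) = -3*((4 + a)/(-2 + U) - U) = -3*(-U + (4 + a)/(-2 + U)) = 3*U - 3*(4 + a)/(-2 + U))
143*R(((B + 3) - 1)/(3 - 2), -1) = 143*(3*(-4 + (-1)**2 - ((-2 + 3) - 1)/(3 - 2) - 2*(-1))/(-2 - 1)) = 143*(3*(-4 + 1 - (1 - 1)/1 + 2)/(-3)) = 143*(3*(-1/3)*(-4 + 1 - 0 + 2)) = 143*(3*(-1/3)*(-4 + 1 - 1*0 + 2)) = 143*(3*(-1/3)*(-4 + 1 + 0 + 2)) = 143*(3*(-1/3)*(-1)) = 143*1 = 143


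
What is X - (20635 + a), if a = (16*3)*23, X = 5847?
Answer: -15892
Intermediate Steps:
a = 1104 (a = 48*23 = 1104)
X - (20635 + a) = 5847 - (20635 + 1104) = 5847 - 1*21739 = 5847 - 21739 = -15892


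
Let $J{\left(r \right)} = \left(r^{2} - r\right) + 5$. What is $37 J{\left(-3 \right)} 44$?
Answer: $27676$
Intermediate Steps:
$J{\left(r \right)} = 5 + r^{2} - r$
$37 J{\left(-3 \right)} 44 = 37 \left(5 + \left(-3\right)^{2} - -3\right) 44 = 37 \left(5 + 9 + 3\right) 44 = 37 \cdot 17 \cdot 44 = 629 \cdot 44 = 27676$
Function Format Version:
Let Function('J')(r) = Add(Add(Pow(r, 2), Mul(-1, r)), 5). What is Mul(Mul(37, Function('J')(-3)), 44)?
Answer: 27676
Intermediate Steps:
Function('J')(r) = Add(5, Pow(r, 2), Mul(-1, r))
Mul(Mul(37, Function('J')(-3)), 44) = Mul(Mul(37, Add(5, Pow(-3, 2), Mul(-1, -3))), 44) = Mul(Mul(37, Add(5, 9, 3)), 44) = Mul(Mul(37, 17), 44) = Mul(629, 44) = 27676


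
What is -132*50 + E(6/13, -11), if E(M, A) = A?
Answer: -6611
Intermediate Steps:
-132*50 + E(6/13, -11) = -132*50 - 11 = -6600 - 11 = -6611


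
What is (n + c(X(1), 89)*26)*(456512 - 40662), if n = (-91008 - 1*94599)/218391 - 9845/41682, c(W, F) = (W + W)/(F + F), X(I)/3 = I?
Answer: -11773355101449875/135027442653 ≈ -87192.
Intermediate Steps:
X(I) = 3*I
c(W, F) = W/F (c(W, F) = (2*W)/((2*F)) = (2*W)*(1/(2*F)) = W/F)
n = -3295510123/3034324554 (n = (-91008 - 94599)*(1/218391) - 9845*1/41682 = -185607*1/218391 - 9845/41682 = -61869/72797 - 9845/41682 = -3295510123/3034324554 ≈ -1.0861)
(n + c(X(1), 89)*26)*(456512 - 40662) = (-3295510123/3034324554 + ((3*1)/89)*26)*(456512 - 40662) = (-3295510123/3034324554 + (3*(1/89))*26)*415850 = (-3295510123/3034324554 + (3/89)*26)*415850 = (-3295510123/3034324554 + 78/89)*415850 = -56623085735/270054885306*415850 = -11773355101449875/135027442653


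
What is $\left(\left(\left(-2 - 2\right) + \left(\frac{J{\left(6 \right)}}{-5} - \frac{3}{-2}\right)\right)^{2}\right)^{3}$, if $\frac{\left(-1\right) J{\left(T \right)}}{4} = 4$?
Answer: $\frac{117649}{1000000} \approx 0.11765$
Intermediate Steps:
$J{\left(T \right)} = -16$ ($J{\left(T \right)} = \left(-4\right) 4 = -16$)
$\left(\left(\left(-2 - 2\right) + \left(\frac{J{\left(6 \right)}}{-5} - \frac{3}{-2}\right)\right)^{2}\right)^{3} = \left(\left(\left(-2 - 2\right) - \left(- \frac{16}{5} - \frac{3}{2}\right)\right)^{2}\right)^{3} = \left(\left(-4 - - \frac{47}{10}\right)^{2}\right)^{3} = \left(\left(-4 + \left(\frac{16}{5} + \frac{3}{2}\right)\right)^{2}\right)^{3} = \left(\left(-4 + \frac{47}{10}\right)^{2}\right)^{3} = \left(\left(\frac{7}{10}\right)^{2}\right)^{3} = \left(\frac{49}{100}\right)^{3} = \frac{117649}{1000000}$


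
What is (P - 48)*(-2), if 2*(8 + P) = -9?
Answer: 121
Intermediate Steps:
P = -25/2 (P = -8 + (½)*(-9) = -8 - 9/2 = -25/2 ≈ -12.500)
(P - 48)*(-2) = (-25/2 - 48)*(-2) = -121/2*(-2) = 121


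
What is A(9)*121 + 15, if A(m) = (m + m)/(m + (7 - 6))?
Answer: 1164/5 ≈ 232.80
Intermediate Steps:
A(m) = 2*m/(1 + m) (A(m) = (2*m)/(m + 1) = (2*m)/(1 + m) = 2*m/(1 + m))
A(9)*121 + 15 = (2*9/(1 + 9))*121 + 15 = (2*9/10)*121 + 15 = (2*9*(⅒))*121 + 15 = (9/5)*121 + 15 = 1089/5 + 15 = 1164/5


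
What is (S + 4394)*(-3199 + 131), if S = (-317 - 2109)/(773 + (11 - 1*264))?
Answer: -67332393/5 ≈ -1.3466e+7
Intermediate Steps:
S = -1213/260 (S = -2426/(773 + (11 - 264)) = -2426/(773 - 253) = -2426/520 = -2426*1/520 = -1213/260 ≈ -4.6654)
(S + 4394)*(-3199 + 131) = (-1213/260 + 4394)*(-3199 + 131) = (1141227/260)*(-3068) = -67332393/5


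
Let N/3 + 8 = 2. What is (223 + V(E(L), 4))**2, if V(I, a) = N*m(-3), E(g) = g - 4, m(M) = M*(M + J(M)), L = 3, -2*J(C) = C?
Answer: 20164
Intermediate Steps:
J(C) = -C/2
N = -18 (N = -24 + 3*2 = -24 + 6 = -18)
m(M) = M**2/2 (m(M) = M*(M - M/2) = M*(M/2) = M**2/2)
E(g) = -4 + g
V(I, a) = -81 (V(I, a) = -9*(-3)**2 = -9*9 = -18*9/2 = -81)
(223 + V(E(L), 4))**2 = (223 - 81)**2 = 142**2 = 20164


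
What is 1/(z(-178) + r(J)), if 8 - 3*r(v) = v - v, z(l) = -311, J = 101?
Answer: -3/925 ≈ -0.0032432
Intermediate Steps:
r(v) = 8/3 (r(v) = 8/3 - (v - v)/3 = 8/3 - 1/3*0 = 8/3 + 0 = 8/3)
1/(z(-178) + r(J)) = 1/(-311 + 8/3) = 1/(-925/3) = -3/925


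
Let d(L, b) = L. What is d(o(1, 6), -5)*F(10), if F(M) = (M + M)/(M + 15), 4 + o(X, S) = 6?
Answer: 8/5 ≈ 1.6000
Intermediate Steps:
o(X, S) = 2 (o(X, S) = -4 + 6 = 2)
F(M) = 2*M/(15 + M) (F(M) = (2*M)/(15 + M) = 2*M/(15 + M))
d(o(1, 6), -5)*F(10) = 2*(2*10/(15 + 10)) = 2*(2*10/25) = 2*(2*10*(1/25)) = 2*(4/5) = 8/5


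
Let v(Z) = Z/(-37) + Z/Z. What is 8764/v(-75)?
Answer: 11581/4 ≈ 2895.3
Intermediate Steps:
v(Z) = 1 - Z/37 (v(Z) = Z*(-1/37) + 1 = -Z/37 + 1 = 1 - Z/37)
8764/v(-75) = 8764/(1 - 1/37*(-75)) = 8764/(1 + 75/37) = 8764/(112/37) = 8764*(37/112) = 11581/4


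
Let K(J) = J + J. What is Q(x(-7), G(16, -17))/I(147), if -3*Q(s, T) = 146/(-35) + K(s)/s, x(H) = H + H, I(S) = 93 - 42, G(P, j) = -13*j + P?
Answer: 76/5355 ≈ 0.014192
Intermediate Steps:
K(J) = 2*J
G(P, j) = P - 13*j
I(S) = 51
x(H) = 2*H
Q(s, T) = 76/105 (Q(s, T) = -(146/(-35) + (2*s)/s)/3 = -(146*(-1/35) + 2)/3 = -(-146/35 + 2)/3 = -⅓*(-76/35) = 76/105)
Q(x(-7), G(16, -17))/I(147) = (76/105)/51 = (76/105)*(1/51) = 76/5355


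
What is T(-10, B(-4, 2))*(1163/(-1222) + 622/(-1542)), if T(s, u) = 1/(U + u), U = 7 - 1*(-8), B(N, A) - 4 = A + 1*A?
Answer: -1276715/21669726 ≈ -0.058917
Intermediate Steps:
B(N, A) = 4 + 2*A (B(N, A) = 4 + (A + 1*A) = 4 + (A + A) = 4 + 2*A)
U = 15 (U = 7 + 8 = 15)
T(s, u) = 1/(15 + u)
T(-10, B(-4, 2))*(1163/(-1222) + 622/(-1542)) = (1163/(-1222) + 622/(-1542))/(15 + (4 + 2*2)) = (1163*(-1/1222) + 622*(-1/1542))/(15 + (4 + 4)) = (-1163/1222 - 311/771)/(15 + 8) = -1276715/942162/23 = (1/23)*(-1276715/942162) = -1276715/21669726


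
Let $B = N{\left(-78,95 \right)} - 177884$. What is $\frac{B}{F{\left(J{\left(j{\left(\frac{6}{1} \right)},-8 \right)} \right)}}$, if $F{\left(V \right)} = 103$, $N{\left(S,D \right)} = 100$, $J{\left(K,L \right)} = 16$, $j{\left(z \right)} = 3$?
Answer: $- \frac{177784}{103} \approx -1726.1$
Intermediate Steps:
$B = -177784$ ($B = 100 - 177884 = -177784$)
$\frac{B}{F{\left(J{\left(j{\left(\frac{6}{1} \right)},-8 \right)} \right)}} = - \frac{177784}{103}$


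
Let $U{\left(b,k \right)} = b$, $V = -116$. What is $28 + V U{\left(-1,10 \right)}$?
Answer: $144$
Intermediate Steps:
$28 + V U{\left(-1,10 \right)} = 28 - -116 = 28 + 116 = 144$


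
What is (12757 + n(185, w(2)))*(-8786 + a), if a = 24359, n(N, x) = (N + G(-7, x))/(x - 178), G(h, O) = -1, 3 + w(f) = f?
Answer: 198648753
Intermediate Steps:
w(f) = -3 + f
n(N, x) = (-1 + N)/(-178 + x) (n(N, x) = (N - 1)/(x - 178) = (-1 + N)/(-178 + x))
(12757 + n(185, w(2)))*(-8786 + a) = (12757 + (-1 + 185)/(-178 + (-3 + 2)))*(-8786 + 24359) = (12757 + 184/(-178 - 1))*15573 = (12757 + 184/(-179))*15573 = (12757 - 1/179*184)*15573 = (12757 - 184/179)*15573 = (2283319/179)*15573 = 198648753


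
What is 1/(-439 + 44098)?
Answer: 1/43659 ≈ 2.2905e-5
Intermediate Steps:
1/(-439 + 44098) = 1/43659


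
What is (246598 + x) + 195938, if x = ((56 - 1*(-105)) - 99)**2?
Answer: 446380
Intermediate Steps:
x = 3844 (x = ((56 + 105) - 99)**2 = (161 - 99)**2 = 62**2 = 3844)
(246598 + x) + 195938 = (246598 + 3844) + 195938 = 250442 + 195938 = 446380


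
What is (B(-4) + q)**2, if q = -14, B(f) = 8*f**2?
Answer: 12996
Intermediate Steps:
(B(-4) + q)**2 = (8*(-4)**2 - 14)**2 = (8*16 - 14)**2 = (128 - 14)**2 = 114**2 = 12996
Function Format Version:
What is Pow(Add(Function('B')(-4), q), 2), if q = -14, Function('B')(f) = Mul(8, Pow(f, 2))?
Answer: 12996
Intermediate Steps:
Pow(Add(Function('B')(-4), q), 2) = Pow(Add(Mul(8, Pow(-4, 2)), -14), 2) = Pow(Add(Mul(8, 16), -14), 2) = Pow(Add(128, -14), 2) = Pow(114, 2) = 12996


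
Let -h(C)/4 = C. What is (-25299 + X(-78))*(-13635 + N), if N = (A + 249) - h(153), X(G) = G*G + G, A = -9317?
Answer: 426201663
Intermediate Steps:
h(C) = -4*C
X(G) = G + G² (X(G) = G² + G = G + G²)
N = -8456 (N = (-9317 + 249) - (-4)*153 = -9068 - 1*(-612) = -9068 + 612 = -8456)
(-25299 + X(-78))*(-13635 + N) = (-25299 - 78*(1 - 78))*(-13635 - 8456) = (-25299 - 78*(-77))*(-22091) = (-25299 + 6006)*(-22091) = -19293*(-22091) = 426201663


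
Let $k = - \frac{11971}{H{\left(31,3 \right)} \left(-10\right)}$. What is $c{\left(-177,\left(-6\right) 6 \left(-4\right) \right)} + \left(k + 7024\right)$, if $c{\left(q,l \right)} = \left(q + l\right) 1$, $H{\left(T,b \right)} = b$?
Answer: $\frac{221701}{30} \approx 7390.0$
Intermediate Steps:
$c{\left(q,l \right)} = l + q$ ($c{\left(q,l \right)} = \left(l + q\right) 1 = l + q$)
$k = \frac{11971}{30}$ ($k = - \frac{11971}{3 \left(-10\right)} = - \frac{11971}{-30} = \left(-11971\right) \left(- \frac{1}{30}\right) = \frac{11971}{30} \approx 399.03$)
$c{\left(-177,\left(-6\right) 6 \left(-4\right) \right)} + \left(k + 7024\right) = \left(\left(-6\right) 6 \left(-4\right) - 177\right) + \left(\frac{11971}{30} + 7024\right) = \left(\left(-36\right) \left(-4\right) - 177\right) + \frac{222691}{30} = \left(144 - 177\right) + \frac{222691}{30} = -33 + \frac{222691}{30} = \frac{221701}{30}$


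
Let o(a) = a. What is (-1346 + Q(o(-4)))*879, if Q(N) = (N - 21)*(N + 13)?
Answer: -1380909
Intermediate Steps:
Q(N) = (-21 + N)*(13 + N)
(-1346 + Q(o(-4)))*879 = (-1346 + (-273 + (-4)² - 8*(-4)))*879 = (-1346 + (-273 + 16 + 32))*879 = (-1346 - 225)*879 = -1571*879 = -1380909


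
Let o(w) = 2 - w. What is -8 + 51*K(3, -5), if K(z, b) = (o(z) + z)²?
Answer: 196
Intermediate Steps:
K(z, b) = 4 (K(z, b) = ((2 - z) + z)² = 2² = 4)
-8 + 51*K(3, -5) = -8 + 51*4 = -8 + 204 = 196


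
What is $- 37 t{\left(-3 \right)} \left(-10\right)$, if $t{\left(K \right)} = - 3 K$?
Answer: $3330$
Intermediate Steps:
$- 37 t{\left(-3 \right)} \left(-10\right) = - 37 \left(\left(-3\right) \left(-3\right)\right) \left(-10\right) = \left(-37\right) 9 \left(-10\right) = \left(-333\right) \left(-10\right) = 3330$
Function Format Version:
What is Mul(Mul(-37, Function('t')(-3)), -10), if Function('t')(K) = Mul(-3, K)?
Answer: 3330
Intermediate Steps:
Mul(Mul(-37, Function('t')(-3)), -10) = Mul(Mul(-37, Mul(-3, -3)), -10) = Mul(Mul(-37, 9), -10) = Mul(-333, -10) = 3330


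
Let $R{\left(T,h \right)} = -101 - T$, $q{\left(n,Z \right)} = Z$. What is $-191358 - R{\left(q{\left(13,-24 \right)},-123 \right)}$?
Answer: $-191281$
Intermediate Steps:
$-191358 - R{\left(q{\left(13,-24 \right)},-123 \right)} = -191358 - \left(-101 - -24\right) = -191358 - \left(-101 + 24\right) = -191358 - -77 = -191358 + 77 = -191281$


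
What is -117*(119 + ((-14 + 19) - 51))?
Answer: -8541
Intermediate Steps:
-117*(119 + ((-14 + 19) - 51)) = -117*(119 + (5 - 51)) = -117*(119 - 46) = -117*73 = -8541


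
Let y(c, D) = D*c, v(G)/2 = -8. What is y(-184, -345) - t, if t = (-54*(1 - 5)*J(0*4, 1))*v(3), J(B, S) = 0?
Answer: 63480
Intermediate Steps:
v(G) = -16 (v(G) = 2*(-8) = -16)
t = 0 (t = -54*(1 - 5)*0*(-16) = -(-216)*0*(-16) = -54*0*(-16) = 0*(-16) = 0)
y(-184, -345) - t = -345*(-184) - 1*0 = 63480 + 0 = 63480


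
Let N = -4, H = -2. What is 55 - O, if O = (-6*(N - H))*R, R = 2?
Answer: 31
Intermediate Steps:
O = 24 (O = -6*(-4 - 1*(-2))*2 = -6*(-4 + 2)*2 = -6*(-2)*2 = 12*2 = 24)
55 - O = 55 - 1*24 = 55 - 24 = 31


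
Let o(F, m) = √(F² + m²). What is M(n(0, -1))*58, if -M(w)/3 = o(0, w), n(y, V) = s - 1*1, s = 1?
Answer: 0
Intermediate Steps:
n(y, V) = 0 (n(y, V) = 1 - 1*1 = 1 - 1 = 0)
M(w) = -3*√(w²) (M(w) = -3*√(0² + w²) = -3*√(0 + w²) = -3*√(w²))
M(n(0, -1))*58 = -3*√(0²)*58 = -3*√0*58 = -3*0*58 = 0*58 = 0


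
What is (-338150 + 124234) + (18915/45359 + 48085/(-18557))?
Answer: -180060695098968/841726963 ≈ -2.1392e+5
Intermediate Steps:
(-338150 + 124234) + (18915/45359 + 48085/(-18557)) = -213916 + (18915*(1/45359) + 48085*(-1/18557)) = -213916 + (18915/45359 - 48085/18557) = -213916 - 1830081860/841726963 = -180060695098968/841726963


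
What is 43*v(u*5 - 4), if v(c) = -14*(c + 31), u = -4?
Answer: -4214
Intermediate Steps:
v(c) = -434 - 14*c (v(c) = -14*(31 + c) = -434 - 14*c)
43*v(u*5 - 4) = 43*(-434 - 14*(-4*5 - 4)) = 43*(-434 - 14*(-20 - 4)) = 43*(-434 - 14*(-24)) = 43*(-434 + 336) = 43*(-98) = -4214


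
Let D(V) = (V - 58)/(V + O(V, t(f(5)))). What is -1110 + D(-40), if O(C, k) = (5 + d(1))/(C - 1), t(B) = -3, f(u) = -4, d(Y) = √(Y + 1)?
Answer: -2997075920/2706023 - 4018*√2/2706023 ≈ -1107.6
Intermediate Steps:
d(Y) = √(1 + Y)
O(C, k) = (5 + √2)/(-1 + C) (O(C, k) = (5 + √(1 + 1))/(C - 1) = (5 + √2)/(-1 + C))
D(V) = (-58 + V)/(V + (5 + √2)/(-1 + V)) (D(V) = (V - 58)/(V + (5 + √2)/(-1 + V)) = (-58 + V)/(V + (5 + √2)/(-1 + V)))
-1110 + D(-40) = -1110 + (-1 - 40)*(-58 - 40)/(5 + √2 - 40*(-1 - 40)) = -1110 - 41*(-98)/(5 + √2 - 40*(-41)) = -1110 - 41*(-98)/(5 + √2 + 1640) = -1110 - 41*(-98)/(1645 + √2) = -1110 + 4018/(1645 + √2)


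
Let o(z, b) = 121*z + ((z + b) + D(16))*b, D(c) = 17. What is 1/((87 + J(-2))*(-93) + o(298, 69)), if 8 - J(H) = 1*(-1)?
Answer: 1/53626 ≈ 1.8648e-5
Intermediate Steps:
J(H) = 9 (J(H) = 8 - (-1) = 8 - 1*(-1) = 8 + 1 = 9)
o(z, b) = 121*z + b*(17 + b + z) (o(z, b) = 121*z + ((z + b) + 17)*b = 121*z + ((b + z) + 17)*b = 121*z + (17 + b + z)*b = 121*z + b*(17 + b + z))
1/((87 + J(-2))*(-93) + o(298, 69)) = 1/((87 + 9)*(-93) + (69**2 + 17*69 + 121*298 + 69*298)) = 1/(96*(-93) + (4761 + 1173 + 36058 + 20562)) = 1/(-8928 + 62554) = 1/53626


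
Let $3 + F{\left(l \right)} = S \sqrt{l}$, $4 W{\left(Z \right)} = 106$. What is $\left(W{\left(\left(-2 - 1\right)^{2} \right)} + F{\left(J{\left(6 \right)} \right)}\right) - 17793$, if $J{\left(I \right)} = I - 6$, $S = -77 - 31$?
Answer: $- \frac{35539}{2} \approx -17770.0$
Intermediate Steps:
$W{\left(Z \right)} = \frac{53}{2}$ ($W{\left(Z \right)} = \frac{1}{4} \cdot 106 = \frac{53}{2}$)
$S = -108$
$J{\left(I \right)} = -6 + I$ ($J{\left(I \right)} = I - 6 = -6 + I$)
$F{\left(l \right)} = -3 - 108 \sqrt{l}$
$\left(W{\left(\left(-2 - 1\right)^{2} \right)} + F{\left(J{\left(6 \right)} \right)}\right) - 17793 = \left(\frac{53}{2} - \left(3 + 108 \sqrt{-6 + 6}\right)\right) - 17793 = \left(\frac{53}{2} - \left(3 + 108 \sqrt{0}\right)\right) - 17793 = \left(\frac{53}{2} - 3\right) - 17793 = \frac{47}{2} - 17793 = - \frac{35539}{2}$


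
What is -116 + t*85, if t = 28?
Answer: 2264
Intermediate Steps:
-116 + t*85 = -116 + 28*85 = -116 + 2380 = 2264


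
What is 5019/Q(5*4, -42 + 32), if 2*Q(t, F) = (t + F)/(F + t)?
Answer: 10038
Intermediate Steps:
Q(t, F) = 1/2 (Q(t, F) = ((t + F)/(F + t))/2 = ((F + t)/(F + t))/2 = (1/2)*1 = 1/2)
5019/Q(5*4, -42 + 32) = 5019/(1/2) = 5019*2 = 10038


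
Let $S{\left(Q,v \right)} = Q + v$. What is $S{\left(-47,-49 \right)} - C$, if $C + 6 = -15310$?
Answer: $15220$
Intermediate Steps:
$C = -15316$ ($C = -6 - 15310 = -15316$)
$S{\left(-47,-49 \right)} - C = \left(-47 - 49\right) - -15316 = -96 + 15316 = 15220$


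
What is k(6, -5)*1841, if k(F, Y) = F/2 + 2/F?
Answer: 18410/3 ≈ 6136.7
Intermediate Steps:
k(F, Y) = F/2 + 2/F (k(F, Y) = F*(½) + 2/F = F/2 + 2/F)
k(6, -5)*1841 = ((½)*6 + 2/6)*1841 = (3 + 2*(⅙))*1841 = (3 + ⅓)*1841 = (10/3)*1841 = 18410/3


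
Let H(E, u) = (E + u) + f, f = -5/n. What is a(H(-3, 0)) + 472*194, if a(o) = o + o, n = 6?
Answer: 274681/3 ≈ 91560.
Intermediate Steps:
f = -⅚ (f = -5/6 = -5*⅙ = -⅚ ≈ -0.83333)
H(E, u) = -⅚ + E + u (H(E, u) = (E + u) - ⅚ = -⅚ + E + u)
a(o) = 2*o
a(H(-3, 0)) + 472*194 = 2*(-⅚ - 3 + 0) + 472*194 = 2*(-23/6) + 91568 = -23/3 + 91568 = 274681/3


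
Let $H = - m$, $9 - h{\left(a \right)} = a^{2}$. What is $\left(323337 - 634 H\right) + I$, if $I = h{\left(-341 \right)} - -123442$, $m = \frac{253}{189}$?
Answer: $\frac{62626225}{189} \approx 3.3136 \cdot 10^{5}$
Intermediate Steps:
$m = \frac{253}{189}$ ($m = 253 \cdot \frac{1}{189} = \frac{253}{189} \approx 1.3386$)
$h{\left(a \right)} = 9 - a^{2}$
$H = - \frac{253}{189}$ ($H = \left(-1\right) \frac{253}{189} = - \frac{253}{189} \approx -1.3386$)
$I = 7170$ ($I = \left(9 - \left(-341\right)^{2}\right) - -123442 = \left(9 - 116281\right) + 123442 = -116272 + 123442 = 7170$)
$\left(323337 - 634 H\right) + I = \left(323337 - - \frac{160402}{189}\right) + 7170 = \left(323337 + \frac{160402}{189}\right) + 7170 = \frac{61271095}{189} + 7170 = \frac{62626225}{189}$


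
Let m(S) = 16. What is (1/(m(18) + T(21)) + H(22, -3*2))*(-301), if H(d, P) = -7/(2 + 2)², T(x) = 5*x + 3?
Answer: 64113/496 ≈ 129.26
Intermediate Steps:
T(x) = 3 + 5*x
H(d, P) = -7/16 (H(d, P) = -7/(4²) = -7/16)
(1/(m(18) + T(21)) + H(22, -3*2))*(-301) = (1/(16 + (3 + 5*21)) - 7/16)*(-301) = (1/(16 + (3 + 105)) - 7/16)*(-301) = (1/(16 + 108) - 7/16)*(-301) = (1/124 - 7/16)*(-301) = -213/496*(-301) = 64113/496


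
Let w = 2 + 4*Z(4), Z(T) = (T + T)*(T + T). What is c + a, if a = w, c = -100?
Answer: 158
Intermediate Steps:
Z(T) = 4*T² (Z(T) = (2*T)*(2*T) = 4*T²)
w = 258 (w = 2 + 4*(4*4²) = 2 + 4*(4*16) = 2 + 4*64 = 2 + 256 = 258)
a = 258
c + a = -100 + 258 = 158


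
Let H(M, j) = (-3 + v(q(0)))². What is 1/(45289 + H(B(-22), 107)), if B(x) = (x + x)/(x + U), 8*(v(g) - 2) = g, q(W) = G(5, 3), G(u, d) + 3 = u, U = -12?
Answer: 16/724633 ≈ 2.2080e-5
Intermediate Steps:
G(u, d) = -3 + u
q(W) = 2 (q(W) = -3 + 5 = 2)
v(g) = 2 + g/8
B(x) = 2*x/(-12 + x) (B(x) = (x + x)/(x - 12) = (2*x)/(-12 + x) = 2*x/(-12 + x))
H(M, j) = 9/16 (H(M, j) = (-3 + (2 + (⅛)*2))² = (-3 + (2 + ¼))² = (-3 + 9/4)² = (-¾)² = 9/16)
1/(45289 + H(B(-22), 107)) = 1/(45289 + 9/16) = 1/(724633/16) = 16/724633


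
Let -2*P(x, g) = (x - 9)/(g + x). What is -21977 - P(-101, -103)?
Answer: -4483253/204 ≈ -21977.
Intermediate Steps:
P(x, g) = -(-9 + x)/(2*(g + x)) (P(x, g) = -(x - 9)/(2*(g + x)) = -(-9 + x)/(2*(g + x)))
-21977 - P(-101, -103) = -21977 - (9 - 1*(-101))/(2*(-103 - 101)) = -21977 - (9 + 101)/(2*(-204)) = -21977 - (-1)*110/(2*204) = -21977 - 1*(-55/204) = -21977 + 55/204 = -4483253/204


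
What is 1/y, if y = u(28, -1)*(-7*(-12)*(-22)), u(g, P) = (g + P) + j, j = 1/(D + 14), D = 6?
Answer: -5/249942 ≈ -2.0005e-5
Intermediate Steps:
j = 1/20 (j = 1/(6 + 14) = 1/20 ≈ 0.050000)
u(g, P) = 1/20 + P + g (u(g, P) = (g + P) + 1/20 = (P + g) + 1/20 = 1/20 + P + g)
y = -249942/5 (y = (1/20 - 1 + 28)*(-7*(-12)*(-22)) = 541*(-1*(-84)*(-22))/20 = 541*(84*(-22))/20 = (541/20)*(-1848) = -249942/5 ≈ -49988.)
1/y = 1/(-249942/5) = -5/249942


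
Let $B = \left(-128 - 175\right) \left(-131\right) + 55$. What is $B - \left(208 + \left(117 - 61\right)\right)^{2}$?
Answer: $-29948$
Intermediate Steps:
$B = 39748$ ($B = \left(-128 - 175\right) \left(-131\right) + 55 = \left(-303\right) \left(-131\right) + 55 = 39693 + 55 = 39748$)
$B - \left(208 + \left(117 - 61\right)\right)^{2} = 39748 - \left(208 + \left(117 - 61\right)\right)^{2} = 39748 - \left(208 + 56\right)^{2} = 39748 - 264^{2} = 39748 - 69696 = -29948$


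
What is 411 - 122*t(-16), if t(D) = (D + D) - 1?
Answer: 4437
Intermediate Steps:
t(D) = -1 + 2*D (t(D) = 2*D - 1 = -1 + 2*D)
411 - 122*t(-16) = 411 - 122*(-1 + 2*(-16)) = 411 - 122*(-1 - 32) = 411 - 122*(-33) = 411 + 4026 = 4437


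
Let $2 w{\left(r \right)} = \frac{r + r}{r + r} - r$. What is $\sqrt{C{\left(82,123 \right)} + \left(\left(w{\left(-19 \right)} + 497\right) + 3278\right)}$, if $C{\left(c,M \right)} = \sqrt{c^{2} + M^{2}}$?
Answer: $\sqrt{3785 + 41 \sqrt{13}} \approx 62.712$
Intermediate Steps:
$C{\left(c,M \right)} = \sqrt{M^{2} + c^{2}}$
$w{\left(r \right)} = \frac{1}{2} - \frac{r}{2}$ ($w{\left(r \right)} = \frac{\frac{r + r}{r + r} - r}{2} = \frac{\frac{2 r}{2 r} - r}{2} = \frac{2 r \frac{1}{2 r} - r}{2} = \frac{1 - r}{2} = \frac{1}{2} - \frac{r}{2}$)
$\sqrt{C{\left(82,123 \right)} + \left(\left(w{\left(-19 \right)} + 497\right) + 3278\right)} = \sqrt{\sqrt{123^{2} + 82^{2}} + \left(\left(\left(\frac{1}{2} - - \frac{19}{2}\right) + 497\right) + 3278\right)} = \sqrt{\sqrt{15129 + 6724} + \left(\left(\left(\frac{1}{2} + \frac{19}{2}\right) + 497\right) + 3278\right)} = \sqrt{\sqrt{21853} + \left(\left(10 + 497\right) + 3278\right)} = \sqrt{41 \sqrt{13} + \left(507 + 3278\right)} = \sqrt{41 \sqrt{13} + 3785} = \sqrt{3785 + 41 \sqrt{13}}$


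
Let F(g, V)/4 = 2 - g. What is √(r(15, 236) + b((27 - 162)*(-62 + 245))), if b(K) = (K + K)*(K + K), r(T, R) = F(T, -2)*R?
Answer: 2*√610333957 ≈ 49410.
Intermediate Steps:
F(g, V) = 8 - 4*g (F(g, V) = 4*(2 - g) = 8 - 4*g)
r(T, R) = R*(8 - 4*T) (r(T, R) = (8 - 4*T)*R = R*(8 - 4*T))
b(K) = 4*K² (b(K) = (2*K)*(2*K) = 4*K²)
√(r(15, 236) + b((27 - 162)*(-62 + 245))) = √(4*236*(2 - 1*15) + 4*((27 - 162)*(-62 + 245))²) = √(4*236*(2 - 15) + 4*(-135*183)²) = √(4*236*(-13) + 4*(-24705)²) = √(-12272 + 4*610337025) = √(-12272 + 2441348100) = √2441335828 = 2*√610333957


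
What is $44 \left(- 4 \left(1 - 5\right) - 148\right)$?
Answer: $-5808$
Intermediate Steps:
$44 \left(- 4 \left(1 - 5\right) - 148\right) = 44 \left(\left(-4\right) \left(-4\right) - 148\right) = 44 \left(16 - 148\right) = 44 \left(-132\right) = -5808$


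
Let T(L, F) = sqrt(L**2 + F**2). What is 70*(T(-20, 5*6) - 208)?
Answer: -14560 + 700*sqrt(13) ≈ -12036.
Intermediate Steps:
T(L, F) = sqrt(F**2 + L**2)
70*(T(-20, 5*6) - 208) = 70*(sqrt((5*6)**2 + (-20)**2) - 208) = 70*(sqrt(30**2 + 400) - 208) = 70*(sqrt(900 + 400) - 208) = 70*(sqrt(1300) - 208) = 70*(10*sqrt(13) - 208) = 70*(-208 + 10*sqrt(13)) = -14560 + 700*sqrt(13)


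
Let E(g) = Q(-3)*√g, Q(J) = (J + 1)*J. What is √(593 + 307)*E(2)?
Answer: 180*√2 ≈ 254.56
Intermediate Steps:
Q(J) = J*(1 + J) (Q(J) = (1 + J)*J = J*(1 + J))
E(g) = 6*√g (E(g) = (-3*(1 - 3))*√g = (-3*(-2))*√g = 6*√g)
√(593 + 307)*E(2) = √(593 + 307)*(6*√2) = √900*(6*√2) = 30*(6*√2) = 180*√2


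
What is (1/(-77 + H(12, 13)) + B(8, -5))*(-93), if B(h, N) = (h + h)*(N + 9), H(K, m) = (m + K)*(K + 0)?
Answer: -1327389/223 ≈ -5952.4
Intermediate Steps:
H(K, m) = K*(K + m) (H(K, m) = (K + m)*K = K*(K + m))
B(h, N) = 2*h*(9 + N) (B(h, N) = (2*h)*(9 + N) = 2*h*(9 + N))
(1/(-77 + H(12, 13)) + B(8, -5))*(-93) = (1/(-77 + 12*(12 + 13)) + 2*8*(9 - 5))*(-93) = (1/(-77 + 12*25) + 2*8*4)*(-93) = (1/(-77 + 300) + 64)*(-93) = (1/223 + 64)*(-93) = (14273/223)*(-93) = -1327389/223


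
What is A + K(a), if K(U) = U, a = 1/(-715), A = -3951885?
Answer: -2825597776/715 ≈ -3.9519e+6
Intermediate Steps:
a = -1/715 ≈ -0.0013986
A + K(a) = -3951885 - 1/715 = -2825597776/715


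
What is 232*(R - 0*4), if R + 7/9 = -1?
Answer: -3712/9 ≈ -412.44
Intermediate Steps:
R = -16/9 (R = -7/9 - 1 = -16/9 ≈ -1.7778)
232*(R - 0*4) = 232*(-16/9 - 0*4) = 232*(-16/9 - 2*0) = 232*(-16/9 + 0) = 232*(-16/9) = -3712/9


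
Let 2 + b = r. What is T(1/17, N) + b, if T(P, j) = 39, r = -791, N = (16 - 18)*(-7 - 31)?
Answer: -754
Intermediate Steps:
N = 76 (N = -2*(-38) = 76)
b = -793 (b = -2 - 791 = -793)
T(1/17, N) + b = 39 - 793 = -754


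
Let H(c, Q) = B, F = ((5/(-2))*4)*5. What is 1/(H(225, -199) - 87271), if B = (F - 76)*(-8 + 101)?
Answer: -1/98989 ≈ -1.0102e-5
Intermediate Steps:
F = -50 (F = ((5*(-½))*4)*5 = -5/2*4*5 = -10*5 = -50)
B = -11718 (B = (-50 - 76)*(-8 + 101) = -126*93 = -11718)
H(c, Q) = -11718
1/(H(225, -199) - 87271) = 1/(-11718 - 87271) = 1/(-98989) = -1/98989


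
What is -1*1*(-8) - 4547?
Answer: -4539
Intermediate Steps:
-1*1*(-8) - 4547 = -1*(-8) - 4547 = 8 - 4547 = -4539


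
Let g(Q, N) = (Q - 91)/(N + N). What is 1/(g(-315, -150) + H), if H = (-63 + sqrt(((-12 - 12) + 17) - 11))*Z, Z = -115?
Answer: 163042950/1186822949209 + 7762500*I*sqrt(2)/1186822949209 ≈ 0.00013738 + 9.2498e-6*I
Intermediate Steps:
g(Q, N) = (-91 + Q)/(2*N) (g(Q, N) = (-91 + Q)/((2*N)) = (-91 + Q)*(1/(2*N)) = (-91 + Q)/(2*N))
H = 7245 - 345*I*sqrt(2) (H = (-63 + sqrt(((-12 - 12) + 17) - 11))*(-115) = (-63 + sqrt((-24 + 17) - 11))*(-115) = (-63 + sqrt(-7 - 11))*(-115) = (-63 + sqrt(-18))*(-115) = (-63 + 3*I*sqrt(2))*(-115) = 7245 - 345*I*sqrt(2) ≈ 7245.0 - 487.9*I)
1/(g(-315, -150) + H) = 1/((1/2)*(-91 - 315)/(-150) + (7245 - 345*I*sqrt(2))) = 1/((1/2)*(-1/150)*(-406) + (7245 - 345*I*sqrt(2))) = 1/(203/150 + (7245 - 345*I*sqrt(2))) = 1/(1086953/150 - 345*I*sqrt(2))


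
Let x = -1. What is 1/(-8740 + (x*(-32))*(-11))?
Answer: -1/9092 ≈ -0.00010999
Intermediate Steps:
1/(-8740 + (x*(-32))*(-11)) = 1/(-8740 - 1*(-32)*(-11)) = 1/(-8740 + 32*(-11)) = 1/(-8740 - 352) = 1/(-9092) = -1/9092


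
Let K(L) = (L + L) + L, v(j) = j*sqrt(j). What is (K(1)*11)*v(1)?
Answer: 33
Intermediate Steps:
v(j) = j**(3/2)
K(L) = 3*L (K(L) = 2*L + L = 3*L)
(K(1)*11)*v(1) = ((3*1)*11)*1**(3/2) = (3*11)*1 = 33*1 = 33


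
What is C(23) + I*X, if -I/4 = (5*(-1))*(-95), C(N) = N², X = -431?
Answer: 819429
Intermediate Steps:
I = -1900 (I = -4*5*(-1)*(-95) = -(-20)*(-95) = -4*475 = -1900)
C(23) + I*X = 23² - 1900*(-431) = 529 + 818900 = 819429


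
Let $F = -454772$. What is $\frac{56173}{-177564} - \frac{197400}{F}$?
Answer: $\frac{50559713}{429527316} \approx 0.11771$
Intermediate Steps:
$\frac{56173}{-177564} - \frac{197400}{F} = \frac{56173}{-177564} - \frac{197400}{-454772} = 56173 \left(- \frac{1}{177564}\right) - - \frac{1050}{2419} = - \frac{56173}{177564} + \frac{1050}{2419} = \frac{50559713}{429527316}$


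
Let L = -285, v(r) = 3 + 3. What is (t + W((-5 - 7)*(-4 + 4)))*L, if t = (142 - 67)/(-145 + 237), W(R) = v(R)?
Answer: -178695/92 ≈ -1942.3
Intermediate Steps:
v(r) = 6
W(R) = 6
t = 75/92 ≈ 0.81522
(t + W((-5 - 7)*(-4 + 4)))*L = (75/92 + 6)*(-285) = (627/92)*(-285) = -178695/92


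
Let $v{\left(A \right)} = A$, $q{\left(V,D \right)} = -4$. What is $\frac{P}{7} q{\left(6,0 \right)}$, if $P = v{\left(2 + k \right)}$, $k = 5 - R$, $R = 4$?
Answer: $- \frac{12}{7} \approx -1.7143$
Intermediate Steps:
$k = 1$ ($k = 5 - 4 = 1$)
$P = 3$ ($P = 2 + 1 = 3$)
$\frac{P}{7} q{\left(6,0 \right)} = \frac{1}{7} \cdot 3 \left(-4\right) = \frac{3}{7} \left(-4\right) = - \frac{12}{7}$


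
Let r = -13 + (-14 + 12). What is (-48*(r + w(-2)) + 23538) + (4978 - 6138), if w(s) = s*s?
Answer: 22906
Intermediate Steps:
w(s) = s**2
r = -15 (r = -13 - 2 = -15)
(-48*(r + w(-2)) + 23538) + (4978 - 6138) = (-48*(-15 + (-2)**2) + 23538) + (4978 - 6138) = (-48*(-15 + 4) + 23538) - 1160 = (-48*(-11) + 23538) - 1160 = (528 + 23538) - 1160 = 24066 - 1160 = 22906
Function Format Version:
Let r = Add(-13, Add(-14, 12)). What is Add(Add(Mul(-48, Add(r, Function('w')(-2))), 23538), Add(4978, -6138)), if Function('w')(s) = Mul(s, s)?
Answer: 22906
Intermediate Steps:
Function('w')(s) = Pow(s, 2)
r = -15 (r = Add(-13, -2) = -15)
Add(Add(Mul(-48, Add(r, Function('w')(-2))), 23538), Add(4978, -6138)) = Add(Add(Mul(-48, Add(-15, Pow(-2, 2))), 23538), Add(4978, -6138)) = Add(Add(Mul(-48, Add(-15, 4)), 23538), -1160) = Add(Add(Mul(-48, -11), 23538), -1160) = Add(Add(528, 23538), -1160) = Add(24066, -1160) = 22906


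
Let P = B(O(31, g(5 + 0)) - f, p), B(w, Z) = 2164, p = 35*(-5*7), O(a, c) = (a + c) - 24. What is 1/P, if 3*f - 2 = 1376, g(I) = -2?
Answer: 1/2164 ≈ 0.00046211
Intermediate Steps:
f = 1378/3 (f = ⅔ + (⅓)*1376 = ⅔ + 1376/3 = 1378/3 ≈ 459.33)
O(a, c) = -24 + a + c
p = -1225 (p = 35*(-35) = -1225)
P = 2164
1/P = 1/2164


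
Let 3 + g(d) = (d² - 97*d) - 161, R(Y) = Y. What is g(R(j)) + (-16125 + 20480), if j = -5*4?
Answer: 6531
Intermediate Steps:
j = -20
g(d) = -164 + d² - 97*d (g(d) = -3 + ((d² - 97*d) - 161) = -3 + (-161 + d² - 97*d) = -164 + d² - 97*d)
g(R(j)) + (-16125 + 20480) = (-164 + (-20)² - 97*(-20)) + (-16125 + 20480) = (-164 + 400 + 1940) + 4355 = 2176 + 4355 = 6531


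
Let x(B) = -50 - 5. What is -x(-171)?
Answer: 55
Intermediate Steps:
x(B) = -55
-x(-171) = -1*(-55) = 55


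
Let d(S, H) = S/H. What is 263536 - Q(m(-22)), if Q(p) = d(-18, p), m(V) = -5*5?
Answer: 6588382/25 ≈ 2.6354e+5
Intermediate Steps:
m(V) = -25
Q(p) = -18/p
263536 - Q(m(-22)) = 263536 - (-18)/(-25) = 263536 - (-18)*(-1)/25 = 263536 - 1*18/25 = 263536 - 18/25 = 6588382/25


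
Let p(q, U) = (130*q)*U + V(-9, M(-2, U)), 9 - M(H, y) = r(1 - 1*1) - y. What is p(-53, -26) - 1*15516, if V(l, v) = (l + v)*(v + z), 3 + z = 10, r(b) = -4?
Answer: 163756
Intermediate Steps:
z = 7 (z = -3 + 10 = 7)
M(H, y) = 13 + y (M(H, y) = 9 - (-4 - y) = 9 + (4 + y) = 13 + y)
V(l, v) = (7 + v)*(l + v) (V(l, v) = (l + v)*(v + 7) = (l + v)*(7 + v) = (7 + v)*(l + v))
p(q, U) = -89 + (13 + U)**2 - 2*U + 130*U*q (p(q, U) = (130*q)*U + ((13 + U)**2 + 7*(-9) + 7*(13 + U) - 9*(13 + U)) = 130*U*q + ((13 + U)**2 - 63 + (91 + 7*U) + (-117 - 9*U)) = 130*U*q + (-89 + (13 + U)**2 - 2*U) = -89 + (13 + U)**2 - 2*U + 130*U*q)
p(-53, -26) - 1*15516 = (80 + (-26)**2 + 24*(-26) + 130*(-26)*(-53)) - 1*15516 = (80 + 676 - 624 + 179140) - 15516 = 179272 - 15516 = 163756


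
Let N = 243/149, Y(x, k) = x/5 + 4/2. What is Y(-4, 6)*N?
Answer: 1458/745 ≈ 1.9570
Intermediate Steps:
Y(x, k) = 2 + x/5 (Y(x, k) = x*(1/5) + 4*(1/2) = x/5 + 2 = 2 + x/5)
N = 243/149 (N = 243*(1/149) = 243/149 ≈ 1.6309)
Y(-4, 6)*N = (2 + (1/5)*(-4))*(243/149) = (2 - 4/5)*(243/149) = (6/5)*(243/149) = 1458/745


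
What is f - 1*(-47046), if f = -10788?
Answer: 36258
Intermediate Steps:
f - 1*(-47046) = -10788 - 1*(-47046) = -10788 + 47046 = 36258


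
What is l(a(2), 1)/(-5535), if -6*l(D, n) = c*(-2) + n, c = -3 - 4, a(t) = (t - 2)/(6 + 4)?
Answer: 1/2214 ≈ 0.00045167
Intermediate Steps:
a(t) = -⅕ + t/10 (a(t) = (-2 + t)/10 = (-2 + t)*(⅒) = -⅕ + t/10)
c = -7
l(D, n) = -7/3 - n/6 (l(D, n) = -(-7*(-2) + n)/6 = -(14 + n)/6 = -7/3 - n/6)
l(a(2), 1)/(-5535) = (-7/3 - ⅙*1)/(-5535) = (-7/3 - ⅙)*(-1/5535) = -5/2*(-1/5535) = 1/2214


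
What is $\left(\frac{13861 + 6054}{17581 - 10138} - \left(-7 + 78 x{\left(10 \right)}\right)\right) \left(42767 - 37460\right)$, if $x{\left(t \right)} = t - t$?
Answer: $\frac{127396304}{2481} \approx 51349.0$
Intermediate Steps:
$x{\left(t \right)} = 0$
$\left(\frac{13861 + 6054}{17581 - 10138} - \left(-7 + 78 x{\left(10 \right)}\right)\right) \left(42767 - 37460\right) = \left(\frac{13861 + 6054}{17581 - 10138} + \left(\left(-78\right) 0 + 7\right)\right) \left(42767 - 37460\right) = \left(\frac{19915}{7443} + \left(0 + 7\right)\right) 5307 = \left(19915 \cdot \frac{1}{7443} + 7\right) 5307 = \left(\frac{19915}{7443} + 7\right) 5307 = \frac{72016}{7443} \cdot 5307 = \frac{127396304}{2481}$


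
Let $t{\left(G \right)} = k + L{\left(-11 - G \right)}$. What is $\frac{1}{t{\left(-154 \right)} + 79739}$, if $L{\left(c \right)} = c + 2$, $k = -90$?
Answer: $\frac{1}{79794} \approx 1.2532 \cdot 10^{-5}$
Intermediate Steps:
$L{\left(c \right)} = 2 + c$
$t{\left(G \right)} = -99 - G$ ($t{\left(G \right)} = -90 + \left(2 - \left(11 + G\right)\right) = -90 - \left(9 + G\right) = -99 - G$)
$\frac{1}{t{\left(-154 \right)} + 79739} = \frac{1}{\left(-99 - -154\right) + 79739} = \frac{1}{\left(-99 + 154\right) + 79739} = \frac{1}{55 + 79739} = \frac{1}{79794}$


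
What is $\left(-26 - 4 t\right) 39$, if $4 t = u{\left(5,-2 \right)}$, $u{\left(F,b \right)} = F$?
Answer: $-1209$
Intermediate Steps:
$t = \frac{5}{4}$ ($t = \frac{1}{4} \cdot 5 = \frac{5}{4} \approx 1.25$)
$\left(-26 - 4 t\right) 39 = \left(-26 - 5\right) 39 = \left(-31\right) 39 = -1209$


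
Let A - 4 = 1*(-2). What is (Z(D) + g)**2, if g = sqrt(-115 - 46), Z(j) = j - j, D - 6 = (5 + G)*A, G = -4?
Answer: -161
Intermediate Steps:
A = 2 (A = 4 + 1*(-2) = 4 - 2 = 2)
D = 8 (D = 6 + (5 - 4)*2 = 6 + 1*2 = 6 + 2 = 8)
Z(j) = 0
g = I*sqrt(161) (g = sqrt(-161) = I*sqrt(161) ≈ 12.689*I)
(Z(D) + g)**2 = (0 + I*sqrt(161))**2 = (I*sqrt(161))**2 = -161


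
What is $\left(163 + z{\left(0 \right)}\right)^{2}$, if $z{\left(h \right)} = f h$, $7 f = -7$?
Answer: $26569$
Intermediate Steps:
$f = -1$ ($f = \frac{1}{7} \left(-7\right) = -1$)
$z{\left(h \right)} = - h$
$\left(163 + z{\left(0 \right)}\right)^{2} = \left(163 - 0\right)^{2} = \left(163 + 0\right)^{2} = 163^{2} = 26569$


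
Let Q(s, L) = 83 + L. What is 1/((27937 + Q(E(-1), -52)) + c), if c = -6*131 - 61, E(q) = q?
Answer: 1/27121 ≈ 3.6872e-5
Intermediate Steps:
c = -847 (c = -786 - 61 = -847)
1/((27937 + Q(E(-1), -52)) + c) = 1/((27937 + (83 - 52)) - 847) = 1/((27937 + 31) - 847) = 1/(27968 - 847) = 1/27121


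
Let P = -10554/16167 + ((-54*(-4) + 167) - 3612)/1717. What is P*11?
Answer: -15168021/544289 ≈ -27.868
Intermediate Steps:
P = -1378911/544289 (P = -10554*1/16167 + ((216 + 167) - 3612)*(1/1717) = -3518/5389 + (383 - 3612)*(1/1717) = -3518/5389 - 3229*1/1717 = -3518/5389 - 3229/1717 = -1378911/544289 ≈ -2.5334)
P*11 = -1378911/544289*11 = -15168021/544289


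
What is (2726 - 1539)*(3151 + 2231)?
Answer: 6388434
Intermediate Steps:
(2726 - 1539)*(3151 + 2231) = 1187*5382 = 6388434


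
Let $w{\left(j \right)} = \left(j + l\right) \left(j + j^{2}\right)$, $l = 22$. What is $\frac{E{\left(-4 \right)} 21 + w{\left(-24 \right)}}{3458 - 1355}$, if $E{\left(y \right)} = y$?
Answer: $- \frac{396}{701} \approx -0.56491$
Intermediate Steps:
$w{\left(j \right)} = \left(22 + j\right) \left(j + j^{2}\right)$ ($w{\left(j \right)} = \left(j + 22\right) \left(j + j^{2}\right) = \left(22 + j\right) \left(j + j^{2}\right)$)
$\frac{E{\left(-4 \right)} 21 + w{\left(-24 \right)}}{3458 - 1355} = \frac{\left(-4\right) 21 - 24 \left(22 + \left(-24\right)^{2} + 23 \left(-24\right)\right)}{3458 - 1355} = \frac{-84 - 24 \left(22 + 576 - 552\right)}{2103} = \left(-84 - 1104\right) \frac{1}{2103} = \left(-1188\right) \frac{1}{2103} = - \frac{396}{701}$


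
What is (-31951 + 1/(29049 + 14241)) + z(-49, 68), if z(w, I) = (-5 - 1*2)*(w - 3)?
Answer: -1367401229/43290 ≈ -31587.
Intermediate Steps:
z(w, I) = 21 - 7*w (z(w, I) = (-5 - 2)*(-3 + w) = -7*(-3 + w) = 21 - 7*w)
(-31951 + 1/(29049 + 14241)) + z(-49, 68) = (-31951 + 1/(29049 + 14241)) + (21 - 7*(-49)) = (-31951 + 1/43290) + (21 + 343) = (-31951 + 1/43290) + 364 = -1383158789/43290 + 364 = -1367401229/43290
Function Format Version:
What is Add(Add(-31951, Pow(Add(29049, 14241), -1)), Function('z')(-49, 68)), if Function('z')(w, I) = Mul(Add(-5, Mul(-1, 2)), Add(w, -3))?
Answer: Rational(-1367401229, 43290) ≈ -31587.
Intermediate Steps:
Function('z')(w, I) = Add(21, Mul(-7, w)) (Function('z')(w, I) = Mul(Add(-5, -2), Add(-3, w)) = Mul(-7, Add(-3, w)) = Add(21, Mul(-7, w)))
Add(Add(-31951, Pow(Add(29049, 14241), -1)), Function('z')(-49, 68)) = Add(Add(-31951, Pow(Add(29049, 14241), -1)), Add(21, Mul(-7, -49))) = Add(Add(-31951, Pow(43290, -1)), Add(21, 343)) = Add(Add(-31951, Rational(1, 43290)), 364) = Add(Rational(-1383158789, 43290), 364) = Rational(-1367401229, 43290)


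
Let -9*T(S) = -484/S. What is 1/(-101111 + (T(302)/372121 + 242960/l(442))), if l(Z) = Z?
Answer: -111762449019/11238979035616907 ≈ -9.9442e-6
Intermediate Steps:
T(S) = 484/(9*S) (T(S) = -(-484)/(9*S) = 484/(9*S))
1/(-101111 + (T(302)/372121 + 242960/l(442))) = 1/(-101111 + (((484/9)/302)/372121 + 242960/442)) = 1/(-101111 + (((484/9)*(1/302))*(1/372121) + 242960*(1/442))) = 1/(-101111 + ((242/1359)*(1/372121) + 121480/221)) = 1/(-101111 + (242/505712439 + 121480/221)) = 1/(-101111 + 61433947143202/111762449019) = 1/(-11238979035616907/111762449019) = -111762449019/11238979035616907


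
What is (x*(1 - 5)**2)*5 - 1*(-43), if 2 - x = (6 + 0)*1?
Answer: -277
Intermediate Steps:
x = -4 (x = 2 - (6 + 0) = 2 - 6 = -4)
(x*(1 - 5)**2)*5 - 1*(-43) = -4*(1 - 5)**2*5 - 1*(-43) = -4*(-4)**2*5 + 43 = -4*16*5 + 43 = -64*5 + 43 = -320 + 43 = -277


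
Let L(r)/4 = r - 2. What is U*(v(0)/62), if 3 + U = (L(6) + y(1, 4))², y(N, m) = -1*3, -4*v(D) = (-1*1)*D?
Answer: 0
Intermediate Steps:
L(r) = -8 + 4*r (L(r) = 4*(r - 2) = 4*(-2 + r) = -8 + 4*r)
v(D) = D/4 (v(D) = -(-1*1)*D/4 = -(-1)*D/4 = D/4)
y(N, m) = -3
U = 166 (U = -3 + ((-8 + 4*6) - 3)² = -3 + ((-8 + 24) - 3)² = -3 + (16 - 3)² = -3 + 13² = -3 + 169 = 166)
U*(v(0)/62) = 166*(((¼)*0)/62) = 166*(0*(1/62)) = 166*0 = 0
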